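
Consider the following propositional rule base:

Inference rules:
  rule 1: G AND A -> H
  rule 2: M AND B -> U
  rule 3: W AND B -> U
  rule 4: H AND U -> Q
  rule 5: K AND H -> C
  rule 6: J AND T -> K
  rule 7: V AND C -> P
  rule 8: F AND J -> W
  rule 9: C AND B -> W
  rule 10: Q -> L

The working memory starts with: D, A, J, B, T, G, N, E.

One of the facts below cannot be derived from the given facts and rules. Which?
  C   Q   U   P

Round 1: rule 1 [G AND A -> H]; rule 6 [J AND T -> K]. New: H, K.
Round 2: rule 5 [K AND H -> C]. New: C.
Round 3: rule 9 [C AND B -> W]. New: W.
Round 4: rule 3 [W AND B -> U]. New: U.
Round 5: rule 4 [H AND U -> Q]. New: Q.
Round 6: rule 10 [Q -> L]. New: L.
Derived: Q (round 5), C (round 2), U (round 4). P never appears in any round.

P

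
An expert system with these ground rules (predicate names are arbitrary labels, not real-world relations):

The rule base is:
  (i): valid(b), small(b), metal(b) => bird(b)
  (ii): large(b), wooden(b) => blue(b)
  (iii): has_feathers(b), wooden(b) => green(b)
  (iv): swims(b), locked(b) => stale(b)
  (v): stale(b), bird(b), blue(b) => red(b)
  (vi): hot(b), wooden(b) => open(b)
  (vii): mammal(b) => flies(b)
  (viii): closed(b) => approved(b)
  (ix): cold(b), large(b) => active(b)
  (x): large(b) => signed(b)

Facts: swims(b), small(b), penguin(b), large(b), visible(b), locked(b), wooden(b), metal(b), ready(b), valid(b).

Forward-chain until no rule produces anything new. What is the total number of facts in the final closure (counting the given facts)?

15

[1] (i) [valid(b), small(b), metal(b) => bird(b)]; (ii) [large(b), wooden(b) => blue(b)]; (iv) [swims(b), locked(b) => stale(b)]; (x) [large(b) => signed(b)]. ⇒ new: bird(b), blue(b), stale(b), signed(b).
[2] (v) [stale(b), bird(b), blue(b) => red(b)]. ⇒ new: red(b).
Closure: {bird(b), blue(b), large(b), locked(b), metal(b), penguin(b), ready(b), red(b), signed(b), small(b), stale(b), swims(b), valid(b), visible(b), wooden(b)} — 15 facts.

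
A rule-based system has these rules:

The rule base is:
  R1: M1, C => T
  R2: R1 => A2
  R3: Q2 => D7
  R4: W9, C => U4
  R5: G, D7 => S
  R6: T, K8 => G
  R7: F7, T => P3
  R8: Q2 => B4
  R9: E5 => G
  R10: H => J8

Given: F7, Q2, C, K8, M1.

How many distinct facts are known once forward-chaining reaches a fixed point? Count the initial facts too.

Round 1: R1 [M1, C => T]; R3 [Q2 => D7]; R8 [Q2 => B4]. New: T, D7, B4.
Round 2: R6 [T, K8 => G]; R7 [F7, T => P3]. New: G, P3.
Round 3: R5 [G, D7 => S]. New: S.
Closure: {B4, C, D7, F7, G, K8, M1, P3, Q2, S, T} — 11 facts.

11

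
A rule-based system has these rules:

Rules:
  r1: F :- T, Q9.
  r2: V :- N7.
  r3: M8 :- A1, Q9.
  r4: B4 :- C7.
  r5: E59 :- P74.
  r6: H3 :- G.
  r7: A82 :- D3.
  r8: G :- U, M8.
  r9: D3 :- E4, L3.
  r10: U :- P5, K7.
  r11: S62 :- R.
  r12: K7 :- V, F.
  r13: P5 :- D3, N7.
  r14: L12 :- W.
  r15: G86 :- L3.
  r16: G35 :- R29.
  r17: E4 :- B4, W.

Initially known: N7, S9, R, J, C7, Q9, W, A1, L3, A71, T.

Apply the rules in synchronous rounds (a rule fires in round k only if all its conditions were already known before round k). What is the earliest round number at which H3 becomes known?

7

Round 1: r1 [F :- T, Q9.]; r2 [V :- N7.]; r3 [M8 :- A1, Q9.]; r4 [B4 :- C7.]; r11 [S62 :- R.]; r14 [L12 :- W.]; r15 [G86 :- L3.]. Adds F, V, M8, B4, S62, L12, G86.
Round 2: r12 [K7 :- V, F.]; r17 [E4 :- B4, W.]. Adds K7, E4.
Round 3: r9 [D3 :- E4, L3.]. Adds D3.
Round 4: r7 [A82 :- D3.]; r13 [P5 :- D3, N7.]. Adds A82, P5.
Round 5: r10 [U :- P5, K7.]. Adds U.
Round 6: r8 [G :- U, M8.]. Adds G.
Round 7: r6 [H3 :- G.]. Adds H3.
H3 first appears in round 7.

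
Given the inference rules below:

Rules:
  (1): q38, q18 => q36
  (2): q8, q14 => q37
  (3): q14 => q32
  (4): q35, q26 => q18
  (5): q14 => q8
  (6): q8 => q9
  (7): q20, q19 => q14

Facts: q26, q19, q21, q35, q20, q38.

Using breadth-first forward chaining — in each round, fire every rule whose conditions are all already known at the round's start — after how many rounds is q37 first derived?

Round 1: (4) [q35, q26 => q18]; (7) [q20, q19 => q14]. New: q18, q14.
Round 2: (1) [q38, q18 => q36]; (3) [q14 => q32]; (5) [q14 => q8]. New: q36, q32, q8.
Round 3: (2) [q8, q14 => q37]; (6) [q8 => q9]. New: q37, q9.
q37 first appears in round 3.

3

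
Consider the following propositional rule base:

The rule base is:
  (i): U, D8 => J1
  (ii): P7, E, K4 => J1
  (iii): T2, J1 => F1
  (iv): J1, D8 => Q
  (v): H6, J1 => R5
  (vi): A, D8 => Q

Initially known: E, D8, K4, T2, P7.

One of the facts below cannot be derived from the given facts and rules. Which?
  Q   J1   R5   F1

Round 1 fires (ii), giving J1.
Round 2 fires (iii), (iv), giving F1, Q.
Derived: F1 (round 2), J1 (round 1), Q (round 2). R5 never appears in any round.

R5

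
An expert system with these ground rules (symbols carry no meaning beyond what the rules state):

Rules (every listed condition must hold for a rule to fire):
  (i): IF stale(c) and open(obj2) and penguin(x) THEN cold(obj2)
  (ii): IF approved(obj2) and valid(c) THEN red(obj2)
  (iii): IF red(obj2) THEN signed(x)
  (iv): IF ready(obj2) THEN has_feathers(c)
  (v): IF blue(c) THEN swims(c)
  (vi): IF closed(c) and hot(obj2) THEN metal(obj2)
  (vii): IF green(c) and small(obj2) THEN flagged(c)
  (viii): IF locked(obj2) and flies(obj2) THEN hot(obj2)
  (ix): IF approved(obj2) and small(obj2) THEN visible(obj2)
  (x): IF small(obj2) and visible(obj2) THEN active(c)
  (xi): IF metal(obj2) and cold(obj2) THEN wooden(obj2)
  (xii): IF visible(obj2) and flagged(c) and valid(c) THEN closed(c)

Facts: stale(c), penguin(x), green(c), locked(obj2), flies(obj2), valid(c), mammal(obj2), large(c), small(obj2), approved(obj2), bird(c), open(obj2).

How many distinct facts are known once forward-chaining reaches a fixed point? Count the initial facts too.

Round 1 — (i), (ii), (vii), (viii), (ix), derive cold(obj2), red(obj2), flagged(c), hot(obj2), visible(obj2).
Round 2 — (iii), (x), (xii), derive signed(x), active(c), closed(c).
Round 3 — (vi), derive metal(obj2).
Round 4 — (xi), derive wooden(obj2).
Closure: {active(c), approved(obj2), bird(c), closed(c), cold(obj2), flagged(c), flies(obj2), green(c), hot(obj2), large(c), locked(obj2), mammal(obj2), metal(obj2), open(obj2), penguin(x), red(obj2), signed(x), small(obj2), stale(c), valid(c), visible(obj2), wooden(obj2)} — 22 facts.

22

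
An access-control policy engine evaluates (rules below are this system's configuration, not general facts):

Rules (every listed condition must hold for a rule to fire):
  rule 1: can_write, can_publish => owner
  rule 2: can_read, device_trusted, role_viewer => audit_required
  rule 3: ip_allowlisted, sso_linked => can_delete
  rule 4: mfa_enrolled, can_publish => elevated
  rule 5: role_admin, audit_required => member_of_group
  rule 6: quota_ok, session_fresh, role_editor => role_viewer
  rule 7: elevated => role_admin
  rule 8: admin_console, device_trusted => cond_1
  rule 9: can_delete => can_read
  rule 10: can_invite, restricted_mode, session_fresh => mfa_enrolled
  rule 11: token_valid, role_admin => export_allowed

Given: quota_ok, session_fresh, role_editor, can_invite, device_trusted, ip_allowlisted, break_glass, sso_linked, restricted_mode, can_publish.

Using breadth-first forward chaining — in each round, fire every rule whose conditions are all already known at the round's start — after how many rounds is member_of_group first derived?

4

Round 1: rule 3 [ip_allowlisted, sso_linked => can_delete]; rule 6 [quota_ok, session_fresh, role_editor => role_viewer]; rule 10 [can_invite, restricted_mode, session_fresh => mfa_enrolled]. New: can_delete, role_viewer, mfa_enrolled.
Round 2: rule 4 [mfa_enrolled, can_publish => elevated]; rule 9 [can_delete => can_read]. New: elevated, can_read.
Round 3: rule 2 [can_read, device_trusted, role_viewer => audit_required]; rule 7 [elevated => role_admin]. New: audit_required, role_admin.
Round 4: rule 5 [role_admin, audit_required => member_of_group]. New: member_of_group.
member_of_group first appears in round 4.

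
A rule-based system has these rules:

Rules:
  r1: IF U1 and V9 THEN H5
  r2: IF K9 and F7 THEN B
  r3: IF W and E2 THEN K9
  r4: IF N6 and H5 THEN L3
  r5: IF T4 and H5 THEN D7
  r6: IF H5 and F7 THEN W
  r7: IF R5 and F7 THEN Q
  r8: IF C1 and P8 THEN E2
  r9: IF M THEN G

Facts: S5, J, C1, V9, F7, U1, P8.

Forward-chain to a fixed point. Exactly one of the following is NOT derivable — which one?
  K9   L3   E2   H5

Round 1: r1 [IF U1 and V9 THEN H5]; r8 [IF C1 and P8 THEN E2]. New: H5, E2.
Round 2: r6 [IF H5 and F7 THEN W]. New: W.
Round 3: r3 [IF W and E2 THEN K9]. New: K9.
Round 4: r2 [IF K9 and F7 THEN B]. New: B.
Derived: E2 (round 1), H5 (round 1), K9 (round 3). L3 never appears in any round.

L3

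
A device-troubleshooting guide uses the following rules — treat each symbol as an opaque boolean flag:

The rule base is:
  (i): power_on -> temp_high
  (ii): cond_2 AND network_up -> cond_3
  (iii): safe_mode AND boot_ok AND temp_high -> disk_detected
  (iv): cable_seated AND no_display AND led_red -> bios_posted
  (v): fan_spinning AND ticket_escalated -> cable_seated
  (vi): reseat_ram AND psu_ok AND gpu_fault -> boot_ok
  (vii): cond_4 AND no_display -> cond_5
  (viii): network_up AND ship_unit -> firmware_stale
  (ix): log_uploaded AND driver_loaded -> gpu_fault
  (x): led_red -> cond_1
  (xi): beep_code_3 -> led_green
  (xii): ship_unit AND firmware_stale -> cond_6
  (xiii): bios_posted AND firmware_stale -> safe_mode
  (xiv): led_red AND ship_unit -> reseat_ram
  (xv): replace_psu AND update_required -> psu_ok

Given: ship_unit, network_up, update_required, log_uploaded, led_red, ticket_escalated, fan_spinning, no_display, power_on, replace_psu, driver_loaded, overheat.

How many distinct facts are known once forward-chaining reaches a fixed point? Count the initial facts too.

[1] (i) [power_on -> temp_high]; (v) [fan_spinning AND ticket_escalated -> cable_seated]; (viii) [network_up AND ship_unit -> firmware_stale]; (ix) [log_uploaded AND driver_loaded -> gpu_fault]; (x) [led_red -> cond_1]; (xiv) [led_red AND ship_unit -> reseat_ram]; (xv) [replace_psu AND update_required -> psu_ok]. ⇒ new: temp_high, cable_seated, firmware_stale, gpu_fault, cond_1, reseat_ram, psu_ok.
[2] (iv) [cable_seated AND no_display AND led_red -> bios_posted]; (vi) [reseat_ram AND psu_ok AND gpu_fault -> boot_ok]; (xii) [ship_unit AND firmware_stale -> cond_6]. ⇒ new: bios_posted, boot_ok, cond_6.
[3] (xiii) [bios_posted AND firmware_stale -> safe_mode]. ⇒ new: safe_mode.
[4] (iii) [safe_mode AND boot_ok AND temp_high -> disk_detected]. ⇒ new: disk_detected.
Closure: {bios_posted, boot_ok, cable_seated, cond_1, cond_6, disk_detected, driver_loaded, fan_spinning, firmware_stale, gpu_fault, led_red, log_uploaded, network_up, no_display, overheat, power_on, psu_ok, replace_psu, reseat_ram, safe_mode, ship_unit, temp_high, ticket_escalated, update_required} — 24 facts.

24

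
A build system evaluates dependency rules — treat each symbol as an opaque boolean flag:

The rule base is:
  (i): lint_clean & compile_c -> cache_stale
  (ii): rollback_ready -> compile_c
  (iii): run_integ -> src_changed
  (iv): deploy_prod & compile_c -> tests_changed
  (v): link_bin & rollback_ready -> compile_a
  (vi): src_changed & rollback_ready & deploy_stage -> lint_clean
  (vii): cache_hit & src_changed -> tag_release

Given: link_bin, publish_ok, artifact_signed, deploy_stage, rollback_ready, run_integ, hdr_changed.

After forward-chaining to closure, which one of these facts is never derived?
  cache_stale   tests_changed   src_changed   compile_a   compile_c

Round 1: (ii) [rollback_ready -> compile_c]; (iii) [run_integ -> src_changed]; (v) [link_bin & rollback_ready -> compile_a]. Adds compile_c, src_changed, compile_a.
Round 2: (vi) [src_changed & rollback_ready & deploy_stage -> lint_clean]. Adds lint_clean.
Round 3: (i) [lint_clean & compile_c -> cache_stale]. Adds cache_stale.
Derived: cache_stale (round 3), compile_a (round 1), src_changed (round 1), compile_c (round 1). tests_changed never appears in any round.

tests_changed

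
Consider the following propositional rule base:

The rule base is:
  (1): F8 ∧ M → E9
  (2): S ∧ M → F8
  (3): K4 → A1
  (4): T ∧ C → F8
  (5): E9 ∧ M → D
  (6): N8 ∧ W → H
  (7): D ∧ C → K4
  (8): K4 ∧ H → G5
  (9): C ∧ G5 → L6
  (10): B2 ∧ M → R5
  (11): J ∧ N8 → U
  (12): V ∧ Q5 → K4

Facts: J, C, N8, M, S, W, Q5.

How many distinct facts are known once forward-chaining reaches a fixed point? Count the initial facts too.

Round 1: (2) [S ∧ M → F8]; (6) [N8 ∧ W → H]; (11) [J ∧ N8 → U]. New: F8, H, U.
Round 2: (1) [F8 ∧ M → E9]. New: E9.
Round 3: (5) [E9 ∧ M → D]. New: D.
Round 4: (7) [D ∧ C → K4]. New: K4.
Round 5: (3) [K4 → A1]; (8) [K4 ∧ H → G5]. New: A1, G5.
Round 6: (9) [C ∧ G5 → L6]. New: L6.
Closure: {A1, C, D, E9, F8, G5, H, J, K4, L6, M, N8, Q5, S, U, W} — 16 facts.

16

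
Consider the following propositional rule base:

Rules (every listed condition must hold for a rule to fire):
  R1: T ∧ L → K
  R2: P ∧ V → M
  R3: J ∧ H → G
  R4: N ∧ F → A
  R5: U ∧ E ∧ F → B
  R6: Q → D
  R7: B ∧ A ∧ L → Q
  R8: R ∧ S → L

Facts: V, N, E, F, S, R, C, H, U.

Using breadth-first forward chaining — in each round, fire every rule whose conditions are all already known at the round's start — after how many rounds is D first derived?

Round 1: R4 [N ∧ F → A]; R5 [U ∧ E ∧ F → B]; R8 [R ∧ S → L]. Adds A, B, L.
Round 2: R7 [B ∧ A ∧ L → Q]. Adds Q.
Round 3: R6 [Q → D]. Adds D.
D first appears in round 3.

3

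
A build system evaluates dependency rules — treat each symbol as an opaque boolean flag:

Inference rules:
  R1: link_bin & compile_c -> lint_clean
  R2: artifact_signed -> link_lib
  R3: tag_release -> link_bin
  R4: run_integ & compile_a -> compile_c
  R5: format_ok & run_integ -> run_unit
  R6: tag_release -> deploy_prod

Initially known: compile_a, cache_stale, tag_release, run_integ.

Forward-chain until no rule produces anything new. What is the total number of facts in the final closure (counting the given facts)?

8

[1] R3 [tag_release -> link_bin]; R4 [run_integ & compile_a -> compile_c]; R6 [tag_release -> deploy_prod]. ⇒ new: link_bin, compile_c, deploy_prod.
[2] R1 [link_bin & compile_c -> lint_clean]. ⇒ new: lint_clean.
Closure: {cache_stale, compile_a, compile_c, deploy_prod, link_bin, lint_clean, run_integ, tag_release} — 8 facts.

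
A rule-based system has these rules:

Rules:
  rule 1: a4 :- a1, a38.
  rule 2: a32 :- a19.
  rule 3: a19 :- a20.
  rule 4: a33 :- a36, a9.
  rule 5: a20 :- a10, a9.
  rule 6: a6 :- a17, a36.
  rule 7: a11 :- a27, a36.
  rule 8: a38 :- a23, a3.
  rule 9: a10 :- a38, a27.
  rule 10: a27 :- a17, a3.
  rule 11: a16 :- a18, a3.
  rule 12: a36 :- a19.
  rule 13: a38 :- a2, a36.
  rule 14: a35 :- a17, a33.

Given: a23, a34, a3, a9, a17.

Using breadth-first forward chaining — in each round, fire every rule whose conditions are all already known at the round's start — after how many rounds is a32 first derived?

Round 1: rule 8 [a38 :- a23, a3.]; rule 10 [a27 :- a17, a3.]. New: a38, a27.
Round 2: rule 9 [a10 :- a38, a27.]. New: a10.
Round 3: rule 5 [a20 :- a10, a9.]. New: a20.
Round 4: rule 3 [a19 :- a20.]. New: a19.
Round 5: rule 2 [a32 :- a19.]; rule 12 [a36 :- a19.]. New: a32, a36.
a32 first appears in round 5.

5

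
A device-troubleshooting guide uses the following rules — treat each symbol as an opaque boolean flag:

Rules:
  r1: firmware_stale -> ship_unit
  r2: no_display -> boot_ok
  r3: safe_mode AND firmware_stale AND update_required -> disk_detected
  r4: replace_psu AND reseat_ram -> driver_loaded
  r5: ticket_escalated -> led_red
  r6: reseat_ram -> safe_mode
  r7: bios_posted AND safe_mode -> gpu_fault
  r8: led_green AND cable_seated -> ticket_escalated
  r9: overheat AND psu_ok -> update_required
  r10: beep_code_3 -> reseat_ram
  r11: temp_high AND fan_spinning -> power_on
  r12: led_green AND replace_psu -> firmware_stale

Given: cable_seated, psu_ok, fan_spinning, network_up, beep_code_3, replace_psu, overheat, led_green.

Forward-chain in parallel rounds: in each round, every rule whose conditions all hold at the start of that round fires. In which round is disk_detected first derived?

Round 1 fires r8, r9, r10, r12, giving ticket_escalated, update_required, reseat_ram, firmware_stale.
Round 2 fires r1, r4, r5, r6, giving ship_unit, driver_loaded, led_red, safe_mode.
Round 3 fires r3, giving disk_detected.
disk_detected first appears in round 3.

3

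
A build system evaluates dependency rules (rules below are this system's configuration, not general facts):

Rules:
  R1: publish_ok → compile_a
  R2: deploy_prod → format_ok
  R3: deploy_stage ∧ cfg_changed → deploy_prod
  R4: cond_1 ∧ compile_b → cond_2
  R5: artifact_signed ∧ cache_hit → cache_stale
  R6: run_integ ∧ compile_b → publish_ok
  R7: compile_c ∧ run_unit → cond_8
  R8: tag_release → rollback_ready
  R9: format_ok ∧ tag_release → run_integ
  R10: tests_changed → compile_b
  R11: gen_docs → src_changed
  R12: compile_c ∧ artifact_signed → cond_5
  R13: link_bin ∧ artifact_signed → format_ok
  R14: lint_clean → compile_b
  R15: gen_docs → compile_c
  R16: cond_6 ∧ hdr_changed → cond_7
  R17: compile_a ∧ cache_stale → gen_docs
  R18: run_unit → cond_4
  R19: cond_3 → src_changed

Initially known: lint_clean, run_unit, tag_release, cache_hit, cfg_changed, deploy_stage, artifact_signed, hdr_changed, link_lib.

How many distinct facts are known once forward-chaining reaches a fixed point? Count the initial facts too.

23

Round 1: R3 [deploy_stage ∧ cfg_changed → deploy_prod]; R5 [artifact_signed ∧ cache_hit → cache_stale]; R8 [tag_release → rollback_ready]; R14 [lint_clean → compile_b]; R18 [run_unit → cond_4]. New: deploy_prod, cache_stale, rollback_ready, compile_b, cond_4.
Round 2: R2 [deploy_prod → format_ok]. New: format_ok.
Round 3: R9 [format_ok ∧ tag_release → run_integ]. New: run_integ.
Round 4: R6 [run_integ ∧ compile_b → publish_ok]. New: publish_ok.
Round 5: R1 [publish_ok → compile_a]. New: compile_a.
Round 6: R17 [compile_a ∧ cache_stale → gen_docs]. New: gen_docs.
Round 7: R11 [gen_docs → src_changed]; R15 [gen_docs → compile_c]. New: src_changed, compile_c.
Round 8: R7 [compile_c ∧ run_unit → cond_8]; R12 [compile_c ∧ artifact_signed → cond_5]. New: cond_8, cond_5.
Closure: {artifact_signed, cache_hit, cache_stale, cfg_changed, compile_a, compile_b, compile_c, cond_4, cond_5, cond_8, deploy_prod, deploy_stage, format_ok, gen_docs, hdr_changed, link_lib, lint_clean, publish_ok, rollback_ready, run_integ, run_unit, src_changed, tag_release} — 23 facts.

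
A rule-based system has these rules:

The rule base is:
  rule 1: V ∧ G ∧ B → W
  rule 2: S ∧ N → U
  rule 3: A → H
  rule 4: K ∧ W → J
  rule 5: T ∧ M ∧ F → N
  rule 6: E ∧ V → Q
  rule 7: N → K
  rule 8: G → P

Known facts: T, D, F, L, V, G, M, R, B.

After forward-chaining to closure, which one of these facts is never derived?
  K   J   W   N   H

H

Round 1: rule 1 [V ∧ G ∧ B → W]; rule 5 [T ∧ M ∧ F → N]; rule 8 [G → P]. Adds W, N, P.
Round 2: rule 7 [N → K]. Adds K.
Round 3: rule 4 [K ∧ W → J]. Adds J.
Derived: N (round 1), W (round 1), K (round 2), J (round 3). H never appears in any round.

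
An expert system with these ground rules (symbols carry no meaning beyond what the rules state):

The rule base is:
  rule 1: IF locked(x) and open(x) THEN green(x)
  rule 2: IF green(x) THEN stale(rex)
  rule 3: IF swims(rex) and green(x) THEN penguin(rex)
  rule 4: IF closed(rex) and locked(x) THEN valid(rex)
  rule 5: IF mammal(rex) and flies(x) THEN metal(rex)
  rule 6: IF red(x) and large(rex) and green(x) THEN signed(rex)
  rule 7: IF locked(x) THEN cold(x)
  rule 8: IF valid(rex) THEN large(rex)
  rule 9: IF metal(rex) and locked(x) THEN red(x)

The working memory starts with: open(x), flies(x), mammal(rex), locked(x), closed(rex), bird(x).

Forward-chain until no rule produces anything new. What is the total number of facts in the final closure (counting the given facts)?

Round 1 fires rule 1, rule 4, rule 5, rule 7, giving green(x), valid(rex), metal(rex), cold(x).
Round 2 fires rule 2, rule 8, rule 9, giving stale(rex), large(rex), red(x).
Round 3 fires rule 6, giving signed(rex).
Closure: {bird(x), closed(rex), cold(x), flies(x), green(x), large(rex), locked(x), mammal(rex), metal(rex), open(x), red(x), signed(rex), stale(rex), valid(rex)} — 14 facts.

14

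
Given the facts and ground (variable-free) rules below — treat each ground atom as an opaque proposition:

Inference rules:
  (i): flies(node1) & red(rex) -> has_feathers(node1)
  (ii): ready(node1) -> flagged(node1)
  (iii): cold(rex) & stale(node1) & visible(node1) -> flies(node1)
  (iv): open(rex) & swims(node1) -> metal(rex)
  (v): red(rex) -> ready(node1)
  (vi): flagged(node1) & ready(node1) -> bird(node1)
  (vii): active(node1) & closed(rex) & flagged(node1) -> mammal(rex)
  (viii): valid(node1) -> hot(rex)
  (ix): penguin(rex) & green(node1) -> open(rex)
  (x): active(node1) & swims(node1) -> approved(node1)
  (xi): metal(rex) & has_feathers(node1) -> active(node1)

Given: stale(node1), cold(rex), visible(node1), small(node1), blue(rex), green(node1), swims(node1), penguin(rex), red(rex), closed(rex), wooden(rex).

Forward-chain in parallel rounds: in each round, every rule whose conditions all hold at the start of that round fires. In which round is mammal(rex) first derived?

4

Round 1: (iii) [cold(rex) & stale(node1) & visible(node1) -> flies(node1)]; (v) [red(rex) -> ready(node1)]; (ix) [penguin(rex) & green(node1) -> open(rex)]. New: flies(node1), ready(node1), open(rex).
Round 2: (i) [flies(node1) & red(rex) -> has_feathers(node1)]; (ii) [ready(node1) -> flagged(node1)]; (iv) [open(rex) & swims(node1) -> metal(rex)]. New: has_feathers(node1), flagged(node1), metal(rex).
Round 3: (vi) [flagged(node1) & ready(node1) -> bird(node1)]; (xi) [metal(rex) & has_feathers(node1) -> active(node1)]. New: bird(node1), active(node1).
Round 4: (vii) [active(node1) & closed(rex) & flagged(node1) -> mammal(rex)]; (x) [active(node1) & swims(node1) -> approved(node1)]. New: mammal(rex), approved(node1).
mammal(rex) first appears in round 4.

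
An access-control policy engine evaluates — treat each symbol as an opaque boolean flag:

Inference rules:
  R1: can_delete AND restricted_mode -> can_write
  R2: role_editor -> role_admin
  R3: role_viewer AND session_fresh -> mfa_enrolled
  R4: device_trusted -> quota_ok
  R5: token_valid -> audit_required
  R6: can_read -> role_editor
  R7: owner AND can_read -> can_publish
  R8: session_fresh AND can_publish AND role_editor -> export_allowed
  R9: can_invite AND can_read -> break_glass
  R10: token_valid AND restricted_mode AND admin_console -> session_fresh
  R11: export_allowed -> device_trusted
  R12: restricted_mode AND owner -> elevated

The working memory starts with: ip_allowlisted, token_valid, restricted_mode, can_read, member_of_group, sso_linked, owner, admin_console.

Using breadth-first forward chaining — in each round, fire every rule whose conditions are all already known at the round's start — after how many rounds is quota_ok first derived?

Round 1: R5 [token_valid -> audit_required]; R6 [can_read -> role_editor]; R7 [owner AND can_read -> can_publish]; R10 [token_valid AND restricted_mode AND admin_console -> session_fresh]; R12 [restricted_mode AND owner -> elevated]. New: audit_required, role_editor, can_publish, session_fresh, elevated.
Round 2: R2 [role_editor -> role_admin]; R8 [session_fresh AND can_publish AND role_editor -> export_allowed]. New: role_admin, export_allowed.
Round 3: R11 [export_allowed -> device_trusted]. New: device_trusted.
Round 4: R4 [device_trusted -> quota_ok]. New: quota_ok.
quota_ok first appears in round 4.

4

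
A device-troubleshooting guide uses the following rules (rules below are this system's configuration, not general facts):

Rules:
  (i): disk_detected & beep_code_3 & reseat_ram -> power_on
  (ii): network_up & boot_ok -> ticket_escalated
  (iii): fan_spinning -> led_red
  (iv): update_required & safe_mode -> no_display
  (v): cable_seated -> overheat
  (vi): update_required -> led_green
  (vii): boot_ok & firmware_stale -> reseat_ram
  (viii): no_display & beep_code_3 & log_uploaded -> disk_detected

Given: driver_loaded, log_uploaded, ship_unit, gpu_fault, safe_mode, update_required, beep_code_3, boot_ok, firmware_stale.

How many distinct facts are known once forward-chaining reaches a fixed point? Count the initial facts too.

Round 1: (iv) [update_required & safe_mode -> no_display]; (vi) [update_required -> led_green]; (vii) [boot_ok & firmware_stale -> reseat_ram]. Adds no_display, led_green, reseat_ram.
Round 2: (viii) [no_display & beep_code_3 & log_uploaded -> disk_detected]. Adds disk_detected.
Round 3: (i) [disk_detected & beep_code_3 & reseat_ram -> power_on]. Adds power_on.
Closure: {beep_code_3, boot_ok, disk_detected, driver_loaded, firmware_stale, gpu_fault, led_green, log_uploaded, no_display, power_on, reseat_ram, safe_mode, ship_unit, update_required} — 14 facts.

14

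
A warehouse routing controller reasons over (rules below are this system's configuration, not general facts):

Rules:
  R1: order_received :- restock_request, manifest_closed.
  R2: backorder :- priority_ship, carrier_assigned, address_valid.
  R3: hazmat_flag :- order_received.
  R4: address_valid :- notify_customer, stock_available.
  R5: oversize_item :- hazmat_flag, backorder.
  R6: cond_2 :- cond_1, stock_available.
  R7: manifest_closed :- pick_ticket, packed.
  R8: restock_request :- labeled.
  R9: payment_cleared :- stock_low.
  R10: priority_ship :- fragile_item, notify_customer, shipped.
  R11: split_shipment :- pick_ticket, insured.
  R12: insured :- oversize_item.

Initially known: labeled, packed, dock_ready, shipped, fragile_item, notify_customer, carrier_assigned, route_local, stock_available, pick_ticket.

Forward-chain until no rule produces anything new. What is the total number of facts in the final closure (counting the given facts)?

20

[1] R4 [address_valid :- notify_customer, stock_available.]; R7 [manifest_closed :- pick_ticket, packed.]; R8 [restock_request :- labeled.]; R10 [priority_ship :- fragile_item, notify_customer, shipped.]. ⇒ new: address_valid, manifest_closed, restock_request, priority_ship.
[2] R1 [order_received :- restock_request, manifest_closed.]; R2 [backorder :- priority_ship, carrier_assigned, address_valid.]. ⇒ new: order_received, backorder.
[3] R3 [hazmat_flag :- order_received.]. ⇒ new: hazmat_flag.
[4] R5 [oversize_item :- hazmat_flag, backorder.]. ⇒ new: oversize_item.
[5] R12 [insured :- oversize_item.]. ⇒ new: insured.
[6] R11 [split_shipment :- pick_ticket, insured.]. ⇒ new: split_shipment.
Closure: {address_valid, backorder, carrier_assigned, dock_ready, fragile_item, hazmat_flag, insured, labeled, manifest_closed, notify_customer, order_received, oversize_item, packed, pick_ticket, priority_ship, restock_request, route_local, shipped, split_shipment, stock_available} — 20 facts.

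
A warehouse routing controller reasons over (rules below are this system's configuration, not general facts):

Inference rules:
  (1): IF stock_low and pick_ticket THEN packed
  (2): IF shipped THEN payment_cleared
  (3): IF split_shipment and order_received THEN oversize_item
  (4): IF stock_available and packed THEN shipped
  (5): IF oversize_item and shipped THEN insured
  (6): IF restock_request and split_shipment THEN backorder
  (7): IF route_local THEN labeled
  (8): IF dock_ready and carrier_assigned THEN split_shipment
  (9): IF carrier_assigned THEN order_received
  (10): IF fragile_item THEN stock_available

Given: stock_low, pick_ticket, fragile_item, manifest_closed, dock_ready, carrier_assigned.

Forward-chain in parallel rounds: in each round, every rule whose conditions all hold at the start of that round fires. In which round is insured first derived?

3

Round 1: (1) [IF stock_low and pick_ticket THEN packed]; (8) [IF dock_ready and carrier_assigned THEN split_shipment]; (9) [IF carrier_assigned THEN order_received]; (10) [IF fragile_item THEN stock_available]. New: packed, split_shipment, order_received, stock_available.
Round 2: (3) [IF split_shipment and order_received THEN oversize_item]; (4) [IF stock_available and packed THEN shipped]. New: oversize_item, shipped.
Round 3: (2) [IF shipped THEN payment_cleared]; (5) [IF oversize_item and shipped THEN insured]. New: payment_cleared, insured.
insured first appears in round 3.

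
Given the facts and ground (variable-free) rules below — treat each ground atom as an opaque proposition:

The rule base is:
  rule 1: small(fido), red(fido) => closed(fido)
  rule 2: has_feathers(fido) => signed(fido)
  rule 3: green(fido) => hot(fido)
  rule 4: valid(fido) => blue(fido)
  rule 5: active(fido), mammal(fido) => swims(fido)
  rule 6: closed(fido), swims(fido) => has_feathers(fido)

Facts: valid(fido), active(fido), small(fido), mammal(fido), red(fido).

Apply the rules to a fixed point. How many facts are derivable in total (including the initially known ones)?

10

Round 1: rule 1 [small(fido), red(fido) => closed(fido)]; rule 4 [valid(fido) => blue(fido)]; rule 5 [active(fido), mammal(fido) => swims(fido)]. New: closed(fido), blue(fido), swims(fido).
Round 2: rule 6 [closed(fido), swims(fido) => has_feathers(fido)]. New: has_feathers(fido).
Round 3: rule 2 [has_feathers(fido) => signed(fido)]. New: signed(fido).
Closure: {active(fido), blue(fido), closed(fido), has_feathers(fido), mammal(fido), red(fido), signed(fido), small(fido), swims(fido), valid(fido)} — 10 facts.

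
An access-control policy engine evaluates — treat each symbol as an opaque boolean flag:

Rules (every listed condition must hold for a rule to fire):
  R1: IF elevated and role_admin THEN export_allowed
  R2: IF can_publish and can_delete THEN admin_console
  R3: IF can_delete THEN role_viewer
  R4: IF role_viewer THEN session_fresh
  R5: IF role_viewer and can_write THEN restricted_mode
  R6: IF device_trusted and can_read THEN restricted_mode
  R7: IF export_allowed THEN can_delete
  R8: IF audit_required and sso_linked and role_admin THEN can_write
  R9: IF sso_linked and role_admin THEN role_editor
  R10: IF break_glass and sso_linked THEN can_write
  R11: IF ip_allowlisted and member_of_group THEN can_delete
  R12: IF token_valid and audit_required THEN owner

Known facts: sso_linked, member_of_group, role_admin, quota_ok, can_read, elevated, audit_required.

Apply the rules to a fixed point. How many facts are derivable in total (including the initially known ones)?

Round 1 — R1, R8, R9, derive export_allowed, can_write, role_editor.
Round 2 — R7, derive can_delete.
Round 3 — R3, derive role_viewer.
Round 4 — R4, R5, derive session_fresh, restricted_mode.
Closure: {audit_required, can_delete, can_read, can_write, elevated, export_allowed, member_of_group, quota_ok, restricted_mode, role_admin, role_editor, role_viewer, session_fresh, sso_linked} — 14 facts.

14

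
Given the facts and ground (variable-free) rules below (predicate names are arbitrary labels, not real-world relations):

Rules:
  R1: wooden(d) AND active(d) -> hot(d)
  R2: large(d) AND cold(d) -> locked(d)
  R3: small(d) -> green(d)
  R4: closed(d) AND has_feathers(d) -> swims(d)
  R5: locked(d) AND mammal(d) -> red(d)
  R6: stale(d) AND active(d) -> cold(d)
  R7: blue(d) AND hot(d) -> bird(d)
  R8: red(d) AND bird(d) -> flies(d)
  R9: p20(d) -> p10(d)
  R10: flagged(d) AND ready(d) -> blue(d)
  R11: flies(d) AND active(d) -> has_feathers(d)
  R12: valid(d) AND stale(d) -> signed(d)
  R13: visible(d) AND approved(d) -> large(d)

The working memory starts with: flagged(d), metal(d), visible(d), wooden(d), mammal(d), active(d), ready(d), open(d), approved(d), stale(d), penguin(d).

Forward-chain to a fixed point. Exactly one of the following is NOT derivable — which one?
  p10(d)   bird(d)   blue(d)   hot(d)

p10(d)

Round 1 fires R1, R6, R10, R13, giving hot(d), cold(d), blue(d), large(d).
Round 2 fires R2, R7, giving locked(d), bird(d).
Round 3 fires R5, giving red(d).
Round 4 fires R8, giving flies(d).
Round 5 fires R11, giving has_feathers(d).
Derived: blue(d) (round 1), bird(d) (round 2), hot(d) (round 1). p10(d) never appears in any round.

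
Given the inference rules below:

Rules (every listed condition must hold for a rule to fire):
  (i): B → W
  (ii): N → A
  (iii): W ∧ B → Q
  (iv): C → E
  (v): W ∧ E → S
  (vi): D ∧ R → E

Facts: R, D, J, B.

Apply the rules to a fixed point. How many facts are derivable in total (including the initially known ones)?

8

Round 1 — (i), (vi), derive W, E.
Round 2 — (iii), (v), derive Q, S.
Closure: {B, D, E, J, Q, R, S, W} — 8 facts.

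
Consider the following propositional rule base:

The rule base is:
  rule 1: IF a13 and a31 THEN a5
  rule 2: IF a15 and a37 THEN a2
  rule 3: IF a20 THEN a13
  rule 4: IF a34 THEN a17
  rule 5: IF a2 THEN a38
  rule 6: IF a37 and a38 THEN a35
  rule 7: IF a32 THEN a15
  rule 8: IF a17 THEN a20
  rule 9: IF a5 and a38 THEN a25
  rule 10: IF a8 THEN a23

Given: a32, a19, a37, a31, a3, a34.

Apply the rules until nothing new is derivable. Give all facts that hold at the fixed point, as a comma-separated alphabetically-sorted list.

Round 1: rule 4 [IF a34 THEN a17]; rule 7 [IF a32 THEN a15]. New: a17, a15.
Round 2: rule 2 [IF a15 and a37 THEN a2]; rule 8 [IF a17 THEN a20]. New: a2, a20.
Round 3: rule 3 [IF a20 THEN a13]; rule 5 [IF a2 THEN a38]. New: a13, a38.
Round 4: rule 1 [IF a13 and a31 THEN a5]; rule 6 [IF a37 and a38 THEN a35]. New: a5, a35.
Round 5: rule 9 [IF a5 and a38 THEN a25]. New: a25.

a13, a15, a17, a19, a2, a20, a25, a3, a31, a32, a34, a35, a37, a38, a5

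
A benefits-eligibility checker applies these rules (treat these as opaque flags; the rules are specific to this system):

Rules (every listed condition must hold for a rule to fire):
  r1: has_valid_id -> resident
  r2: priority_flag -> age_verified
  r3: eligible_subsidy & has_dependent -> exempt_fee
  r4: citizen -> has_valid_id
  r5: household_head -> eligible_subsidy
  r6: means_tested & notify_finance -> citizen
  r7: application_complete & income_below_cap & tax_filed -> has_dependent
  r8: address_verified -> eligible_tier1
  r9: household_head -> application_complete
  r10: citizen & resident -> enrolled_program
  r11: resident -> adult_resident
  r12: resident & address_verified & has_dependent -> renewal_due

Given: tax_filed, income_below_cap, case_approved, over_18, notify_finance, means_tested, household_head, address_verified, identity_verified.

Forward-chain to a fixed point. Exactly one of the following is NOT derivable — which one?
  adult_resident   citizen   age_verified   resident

age_verified

Round 1 fires r5, r6, r8, r9, giving eligible_subsidy, citizen, eligible_tier1, application_complete.
Round 2 fires r4, r7, giving has_valid_id, has_dependent.
Round 3 fires r1, r3, giving resident, exempt_fee.
Round 4 fires r10, r11, r12, giving enrolled_program, adult_resident, renewal_due.
Derived: citizen (round 1), resident (round 3), adult_resident (round 4). age_verified never appears in any round.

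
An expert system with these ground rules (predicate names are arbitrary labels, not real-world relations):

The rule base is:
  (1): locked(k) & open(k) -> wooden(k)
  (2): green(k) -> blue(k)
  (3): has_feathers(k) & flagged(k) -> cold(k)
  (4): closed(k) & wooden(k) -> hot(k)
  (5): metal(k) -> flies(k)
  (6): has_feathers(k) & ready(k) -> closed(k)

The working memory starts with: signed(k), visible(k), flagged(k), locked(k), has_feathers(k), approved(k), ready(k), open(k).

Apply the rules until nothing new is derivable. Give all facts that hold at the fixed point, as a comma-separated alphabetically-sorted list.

approved(k), closed(k), cold(k), flagged(k), has_feathers(k), hot(k), locked(k), open(k), ready(k), signed(k), visible(k), wooden(k)

Round 1: (1) [locked(k) & open(k) -> wooden(k)]; (3) [has_feathers(k) & flagged(k) -> cold(k)]; (6) [has_feathers(k) & ready(k) -> closed(k)]. Adds wooden(k), cold(k), closed(k).
Round 2: (4) [closed(k) & wooden(k) -> hot(k)]. Adds hot(k).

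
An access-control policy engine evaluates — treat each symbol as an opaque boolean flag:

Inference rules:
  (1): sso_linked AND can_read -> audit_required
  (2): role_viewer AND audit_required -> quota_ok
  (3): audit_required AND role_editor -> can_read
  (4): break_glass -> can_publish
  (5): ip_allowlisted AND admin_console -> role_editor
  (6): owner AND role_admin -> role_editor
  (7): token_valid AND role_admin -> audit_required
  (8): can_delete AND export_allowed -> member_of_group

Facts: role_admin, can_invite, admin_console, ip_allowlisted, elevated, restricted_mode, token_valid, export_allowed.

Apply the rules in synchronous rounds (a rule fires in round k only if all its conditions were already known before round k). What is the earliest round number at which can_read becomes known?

Round 1: (5) [ip_allowlisted AND admin_console -> role_editor]; (7) [token_valid AND role_admin -> audit_required]. New: role_editor, audit_required.
Round 2: (3) [audit_required AND role_editor -> can_read]. New: can_read.
can_read first appears in round 2.

2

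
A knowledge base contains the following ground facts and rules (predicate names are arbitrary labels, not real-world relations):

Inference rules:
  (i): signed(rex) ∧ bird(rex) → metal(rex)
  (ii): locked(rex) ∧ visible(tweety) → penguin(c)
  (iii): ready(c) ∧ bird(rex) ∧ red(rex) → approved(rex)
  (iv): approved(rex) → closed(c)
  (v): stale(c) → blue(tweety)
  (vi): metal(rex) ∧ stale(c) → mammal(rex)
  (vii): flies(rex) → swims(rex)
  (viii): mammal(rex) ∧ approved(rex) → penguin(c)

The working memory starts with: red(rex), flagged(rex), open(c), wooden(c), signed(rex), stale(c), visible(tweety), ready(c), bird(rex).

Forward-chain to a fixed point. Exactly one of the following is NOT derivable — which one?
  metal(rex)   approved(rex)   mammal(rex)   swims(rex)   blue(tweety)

[1] (i) [signed(rex) ∧ bird(rex) → metal(rex)]; (iii) [ready(c) ∧ bird(rex) ∧ red(rex) → approved(rex)]; (v) [stale(c) → blue(tweety)]. ⇒ new: metal(rex), approved(rex), blue(tweety).
[2] (iv) [approved(rex) → closed(c)]; (vi) [metal(rex) ∧ stale(c) → mammal(rex)]. ⇒ new: closed(c), mammal(rex).
[3] (viii) [mammal(rex) ∧ approved(rex) → penguin(c)]. ⇒ new: penguin(c).
Derived: approved(rex) (round 1), metal(rex) (round 1), blue(tweety) (round 1), mammal(rex) (round 2). swims(rex) never appears in any round.

swims(rex)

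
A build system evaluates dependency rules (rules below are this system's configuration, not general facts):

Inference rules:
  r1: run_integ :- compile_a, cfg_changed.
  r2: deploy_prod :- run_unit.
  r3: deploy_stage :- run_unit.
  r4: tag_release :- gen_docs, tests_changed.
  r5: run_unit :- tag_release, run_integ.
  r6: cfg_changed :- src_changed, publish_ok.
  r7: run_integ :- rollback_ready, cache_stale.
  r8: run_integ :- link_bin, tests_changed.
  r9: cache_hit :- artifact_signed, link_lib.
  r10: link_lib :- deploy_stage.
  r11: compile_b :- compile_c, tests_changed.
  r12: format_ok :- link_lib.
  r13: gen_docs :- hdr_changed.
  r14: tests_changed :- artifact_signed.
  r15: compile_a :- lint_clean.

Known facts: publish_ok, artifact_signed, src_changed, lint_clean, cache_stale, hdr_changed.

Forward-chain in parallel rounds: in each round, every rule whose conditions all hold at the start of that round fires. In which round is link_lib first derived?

Round 1 — r6, r13, r14, r15, derive cfg_changed, gen_docs, tests_changed, compile_a.
Round 2 — r1, r4, derive run_integ, tag_release.
Round 3 — r5, derive run_unit.
Round 4 — r2, r3, derive deploy_prod, deploy_stage.
Round 5 — r10, derive link_lib.
link_lib first appears in round 5.

5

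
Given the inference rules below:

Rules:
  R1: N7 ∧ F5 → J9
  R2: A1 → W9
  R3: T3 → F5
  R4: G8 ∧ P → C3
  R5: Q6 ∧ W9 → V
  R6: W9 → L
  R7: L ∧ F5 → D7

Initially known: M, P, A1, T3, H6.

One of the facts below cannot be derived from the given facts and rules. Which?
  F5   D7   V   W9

V

Round 1 — R2, R3, derive W9, F5.
Round 2 — R6, derive L.
Round 3 — R7, derive D7.
Derived: D7 (round 3), W9 (round 1), F5 (round 1). V never appears in any round.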